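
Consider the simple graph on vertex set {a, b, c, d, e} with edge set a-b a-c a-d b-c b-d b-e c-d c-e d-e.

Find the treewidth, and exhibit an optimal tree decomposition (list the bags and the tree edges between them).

Treewidth 3.
One optimal decomposition is:
Bags: B1 = {b, c, d, e}  B2 = {a, b, c, d}
Tree: B1–B2

The largest bag has 4 vertices, giving width 3; this decomposition certifies tw(G) ≤ 3. Conversely, {b, c, d, e} is a clique of size 4, and the vertices of any clique must share a bag in every tree decomposition; so some bag has ≥ 4 vertices and tw(G) ≥ 3. The upper and lower bounds meet at 3, so that is the treewidth.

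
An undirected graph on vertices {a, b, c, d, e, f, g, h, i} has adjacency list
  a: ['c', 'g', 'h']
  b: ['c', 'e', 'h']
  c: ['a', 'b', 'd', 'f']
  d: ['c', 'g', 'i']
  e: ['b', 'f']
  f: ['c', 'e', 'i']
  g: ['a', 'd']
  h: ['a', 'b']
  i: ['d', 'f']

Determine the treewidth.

3

A width-3 tree decomposition is:
Bags: B1 = {b, e, f, i}  B2 = {b, c, f, i}  B3 = {b, c, d, i}  B4 = {b, c, d, h}  B5 = {a, c, d, h}  B6 = {a, d, g, h}
Tree: B1–B2, B2–B3, B3–B4, B4–B5, B5–B6
Every bag has size at most 4, so the width is 4 − 1 = 3 and tw(G) ≤ 3. For the lower bound: the 4 vertex sets {e,f,i}, {b}, {c}, {a,d,g,h} are disjoint, each induces a connected subgraph, and every pair is joined by at least one edge of G. Contracting each set to a single vertex therefore yields K_{4} as a minor, and since treewidth is minor-monotone, tw(G) ≥ tw(K_{4}) = 3. Combining the bounds, tw(G) = 3.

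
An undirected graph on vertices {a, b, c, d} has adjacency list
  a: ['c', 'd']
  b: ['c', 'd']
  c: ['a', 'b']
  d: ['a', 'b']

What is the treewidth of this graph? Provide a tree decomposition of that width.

Treewidth 2.
One optimal decomposition is:
Bags: B1 = {b, c, d}  B2 = {a, c, d}
Tree: B1–B2

Every bag has size at most 3, so the width is 3 − 1 = 2 and tw(G) ≤ 2. The edges d–b–c–a–d form a cycle, so G is not a tree and its treewidth is at least 2. Therefore the treewidth is 2.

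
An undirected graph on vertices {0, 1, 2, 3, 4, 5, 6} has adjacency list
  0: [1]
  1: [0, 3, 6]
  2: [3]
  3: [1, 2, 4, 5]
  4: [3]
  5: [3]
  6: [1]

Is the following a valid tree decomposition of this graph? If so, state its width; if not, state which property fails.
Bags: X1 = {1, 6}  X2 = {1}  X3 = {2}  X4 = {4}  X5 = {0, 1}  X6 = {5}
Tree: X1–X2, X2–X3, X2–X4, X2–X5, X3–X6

No — vertex 3 appears in no bag.

A tree decomposition must satisfy three properties: every vertex lies in some bag; for every edge, both endpoints lie together in some bag; and for every vertex, the bags containing it form a connected subtree. Here vertex 3 appears in no bag, so the decomposition is invalid.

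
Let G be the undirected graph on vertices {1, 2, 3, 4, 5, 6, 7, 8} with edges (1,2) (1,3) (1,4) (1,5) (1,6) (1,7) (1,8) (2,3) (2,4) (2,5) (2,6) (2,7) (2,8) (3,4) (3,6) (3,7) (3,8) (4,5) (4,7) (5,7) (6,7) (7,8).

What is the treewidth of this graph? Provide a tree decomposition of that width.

Treewidth 4.
One such decomposition:
Bags: B1 = {1, 2, 3, 6, 7}  B2 = {1, 2, 3, 7, 8}  B3 = {1, 2, 3, 4, 7}  B4 = {1, 2, 4, 5, 7}
Tree: B1–B2, B1–B3, B3–B4

The largest bag has 5 vertices, giving width 4; this decomposition certifies tw(G) ≤ 4. Conversely, {1, 2, 3, 7, 8} is a clique of size 5, and the vertices of any clique must share a bag in every tree decomposition; so some bag has ≥ 5 vertices and tw(G) ≥ 4. Hence tw(G) = 4 exactly.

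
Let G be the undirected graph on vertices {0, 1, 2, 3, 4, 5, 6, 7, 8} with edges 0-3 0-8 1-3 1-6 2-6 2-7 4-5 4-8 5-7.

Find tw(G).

2

A width-2 tree decomposition is:
Bags: B1 = {1, 2, 6}  B2 = {1, 2, 7}  B3 = {1, 5, 7}  B4 = {1, 4, 5}  B5 = {1, 4, 8}  B6 = {0, 1, 8}  B7 = {0, 1, 3}
Tree: B1–B2, B2–B3, B3–B4, B4–B5, B5–B6, B6–B7
Every bag has size at most 3, so the width is 3 − 1 = 2 and tw(G) ≤ 2. The edges 1–6–2–7–5–4–8–0–3–1 form a cycle, so G is not a tree and its treewidth is at least 2. The upper and lower bounds meet at 2, so that is the treewidth.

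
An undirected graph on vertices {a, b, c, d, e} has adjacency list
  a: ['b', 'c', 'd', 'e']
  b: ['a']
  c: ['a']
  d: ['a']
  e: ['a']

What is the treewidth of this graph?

1

A width-1 tree decomposition is:
Bags: B1 = {a, b}  B2 = {a, e}  B3 = {a, d}  B4 = {a, c}
Tree: B1–B2, B1–B3, B1–B4
The largest bag has 2 vertices, giving width 1; this decomposition certifies tw(G) ≤ 1. Since G has at least one edge (e.g. a–b), it is not an edgeless graph, so tw(G) ≥ 1. Combining the bounds, tw(G) = 1.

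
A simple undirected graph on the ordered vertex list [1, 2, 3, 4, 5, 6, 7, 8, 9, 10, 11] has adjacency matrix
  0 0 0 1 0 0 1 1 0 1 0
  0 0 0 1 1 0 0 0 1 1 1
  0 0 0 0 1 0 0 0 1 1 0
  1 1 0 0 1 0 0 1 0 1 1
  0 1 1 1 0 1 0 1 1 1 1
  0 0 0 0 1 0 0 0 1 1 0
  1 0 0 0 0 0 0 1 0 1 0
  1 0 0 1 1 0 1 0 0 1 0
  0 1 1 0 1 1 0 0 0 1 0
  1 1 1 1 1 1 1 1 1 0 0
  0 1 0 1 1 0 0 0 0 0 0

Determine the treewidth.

A width-3 tree decomposition is:
Bags: B1 = {4, 5, 8, 10}  B2 = {2, 4, 5, 10}  B3 = {2, 4, 5, 11}  B4 = {2, 5, 9, 10}  B5 = {3, 5, 9, 10}  B6 = {1, 4, 8, 10}  B7 = {1, 7, 8, 10}  B8 = {5, 6, 9, 10}
Tree: B1–B2, B2–B3, B2–B4, B4–B5, B1–B6, B6–B7, B4–B8
The largest bag has 4 vertices, giving width 3; this decomposition certifies tw(G) ≤ 3. Conversely, {1, 4, 8, 10} is a clique of size 4, and the vertices of any clique must share a bag in every tree decomposition; so some bag has ≥ 4 vertices and tw(G) ≥ 3. Therefore the treewidth is 3.

3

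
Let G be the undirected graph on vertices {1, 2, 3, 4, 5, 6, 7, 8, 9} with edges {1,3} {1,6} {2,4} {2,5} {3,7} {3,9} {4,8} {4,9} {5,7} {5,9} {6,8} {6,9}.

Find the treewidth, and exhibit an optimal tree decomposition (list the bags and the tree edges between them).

Treewidth 3.
One such decomposition:
Bags: B1 = {1, 4, 6, 8}  B2 = {1, 4, 6, 9}  B3 = {1, 3, 4, 9}  B4 = {2, 3, 4, 9}  B5 = {2, 3, 5, 9}  B6 = {2, 3, 5, 7}
Tree: B1–B2, B2–B3, B3–B4, B4–B5, B5–B6

Every bag has size at most 4, so the width is 4 − 1 = 3 and tw(G) ≤ 3. For the lower bound: the 4 vertex sets {1,6,8}, {4}, {9}, {2,3,5,7} are disjoint, each induces a connected subgraph, and every pair is joined by at least one edge of G. Contracting each set to a single vertex therefore yields K_{4} as a minor, and since treewidth is minor-monotone, tw(G) ≥ tw(K_{4}) = 3. Hence tw(G) = 3 exactly.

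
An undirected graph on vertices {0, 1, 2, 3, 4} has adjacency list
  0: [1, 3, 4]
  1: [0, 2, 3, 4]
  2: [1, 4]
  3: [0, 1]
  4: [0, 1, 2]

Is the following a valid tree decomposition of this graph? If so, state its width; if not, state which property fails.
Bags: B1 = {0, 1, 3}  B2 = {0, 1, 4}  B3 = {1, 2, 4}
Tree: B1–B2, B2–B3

Every vertex of G appears in some bag (union = {0, 1, 2, 3, 4}); every edge is covered by a bag; and for each vertex v the set of bags containing v is connected in the bag tree. The decomposition is therefore valid. The largest bag has 3 vertices, so the width is 2.

Yes; width 2.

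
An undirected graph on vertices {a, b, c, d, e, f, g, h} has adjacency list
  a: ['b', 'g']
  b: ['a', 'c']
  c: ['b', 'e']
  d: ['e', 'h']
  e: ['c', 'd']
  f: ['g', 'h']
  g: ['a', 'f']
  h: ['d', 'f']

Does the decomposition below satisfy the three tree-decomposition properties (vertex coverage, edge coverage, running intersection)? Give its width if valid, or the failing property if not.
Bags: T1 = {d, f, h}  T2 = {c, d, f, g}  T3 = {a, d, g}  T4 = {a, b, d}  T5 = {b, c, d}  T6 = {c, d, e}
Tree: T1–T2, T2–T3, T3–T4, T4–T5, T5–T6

No — bags containing vertex c are not connected in the tree.

A tree decomposition must satisfy three properties: every vertex lies in some bag; for every edge, both endpoints lie together in some bag; and for every vertex, the bags containing it form a connected subtree. Here bags containing vertex c are not connected in the tree, so the decomposition is invalid.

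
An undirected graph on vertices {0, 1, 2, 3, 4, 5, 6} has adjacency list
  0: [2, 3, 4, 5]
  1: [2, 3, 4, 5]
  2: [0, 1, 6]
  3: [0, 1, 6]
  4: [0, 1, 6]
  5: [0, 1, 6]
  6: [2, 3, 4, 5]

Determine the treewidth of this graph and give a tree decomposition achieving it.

Treewidth 3.
Bags: B1 = {0, 1, 2, 6}  B2 = {0, 1, 3, 6}  B3 = {0, 1, 5, 6}  B4 = {0, 1, 4, 6}
Tree: B1–B2, B2–B3, B3–B4

Every bag has size at most 4, so the width is 4 − 1 = 3 and tw(G) ≤ 3. For the lower bound: the 4 vertex sets {1,2}, {3,6}, {0}, {5} are disjoint, each induces a connected subgraph, and every pair is joined by at least one edge of G. Contracting each set to a single vertex therefore yields K_{4} as a minor, and since treewidth is minor-monotone, tw(G) ≥ tw(K_{4}) = 3. Combining the bounds, tw(G) = 3.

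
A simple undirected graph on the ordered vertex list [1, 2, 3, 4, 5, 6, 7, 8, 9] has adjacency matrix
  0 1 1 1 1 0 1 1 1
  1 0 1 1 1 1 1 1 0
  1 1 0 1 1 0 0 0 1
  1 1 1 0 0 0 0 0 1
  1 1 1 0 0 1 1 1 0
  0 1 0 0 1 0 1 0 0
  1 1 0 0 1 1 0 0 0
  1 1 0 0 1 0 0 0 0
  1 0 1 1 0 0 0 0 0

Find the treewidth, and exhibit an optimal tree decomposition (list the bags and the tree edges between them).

Treewidth 3.
One such decomposition:
Bags: B1 = {1, 2, 3, 5}  B2 = {1, 2, 5, 7}  B3 = {1, 2, 5, 8}  B4 = {1, 2, 3, 4}  B5 = {1, 3, 4, 9}  B6 = {2, 5, 6, 7}
Tree: B1–B2, B2–B3, B1–B4, B4–B5, B2–B6

Each bag holds 4 vertices, so the decomposition has width 3, which upper-bounds the treewidth. For the lower bound, the 4 vertices {1, 3, 4, 9} are pairwise adjacent, and any tree decomposition puts a clique entirely inside one bag — forcing width ≥ 3. The upper and lower bounds meet at 3, so that is the treewidth.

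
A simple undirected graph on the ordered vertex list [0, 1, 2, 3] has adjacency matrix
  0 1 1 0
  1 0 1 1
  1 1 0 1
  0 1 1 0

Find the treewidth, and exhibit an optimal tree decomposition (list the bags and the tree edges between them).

Each bag holds 3 vertices, so the decomposition has width 2, which upper-bounds the treewidth. Conversely, {0, 1, 2} is a clique of size 3, and the vertices of any clique must share a bag in every tree decomposition; so some bag has ≥ 3 vertices and tw(G) ≥ 2. Therefore the treewidth is 2.

Treewidth 2.
One such decomposition:
Bags: B1 = {0, 1, 2}  B2 = {1, 2, 3}
Tree: B1–B2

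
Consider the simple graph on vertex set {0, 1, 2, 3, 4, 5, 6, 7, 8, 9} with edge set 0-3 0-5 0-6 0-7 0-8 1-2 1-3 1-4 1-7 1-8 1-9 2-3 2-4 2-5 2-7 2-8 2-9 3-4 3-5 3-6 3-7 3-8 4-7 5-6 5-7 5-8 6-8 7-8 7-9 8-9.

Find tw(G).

A width-4 tree decomposition is:
Bags: B1 = {2, 3, 5, 7, 8}  B2 = {1, 2, 3, 7, 8}  B3 = {1, 2, 3, 4, 7}  B4 = {0, 3, 5, 7, 8}  B5 = {0, 3, 5, 6, 8}  B6 = {1, 2, 7, 8, 9}
Tree: B1–B2, B2–B3, B1–B4, B4–B5, B2–B6
Every bag has size at most 5, so the width is 5 − 1 = 4 and tw(G) ≤ 4. For the lower bound, the 5 vertices {1, 2, 7, 8, 9} are pairwise adjacent, and any tree decomposition puts a clique entirely inside one bag — forcing width ≥ 4. The upper and lower bounds meet at 4, so that is the treewidth.

4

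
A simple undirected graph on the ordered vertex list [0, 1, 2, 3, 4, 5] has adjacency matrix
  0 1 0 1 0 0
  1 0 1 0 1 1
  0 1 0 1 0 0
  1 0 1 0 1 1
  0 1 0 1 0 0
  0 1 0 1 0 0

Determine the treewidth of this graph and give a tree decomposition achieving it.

Each bag holds 3 vertices, so the decomposition has width 2, which upper-bounds the treewidth. The edges 5–3–2–1–5 form a cycle, so G is not a tree and its treewidth is at least 2. Therefore the treewidth is 2.

Treewidth 2.
Bags: B1 = {1, 3, 5}  B2 = {1, 2, 3}  B3 = {0, 1, 3}  B4 = {1, 3, 4}
Tree: B1–B2, B2–B3, B3–B4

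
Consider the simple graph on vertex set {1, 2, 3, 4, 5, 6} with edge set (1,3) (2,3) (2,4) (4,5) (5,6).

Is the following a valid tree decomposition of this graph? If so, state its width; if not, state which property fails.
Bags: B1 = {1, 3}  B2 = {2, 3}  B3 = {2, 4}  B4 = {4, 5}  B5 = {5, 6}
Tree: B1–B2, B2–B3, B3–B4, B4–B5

Yes; width 1.

Checking the three conditions: (i) the bags cover all of {1, 2, 3, 4, 5, 6}; (ii) for each edge, some bag contains both endpoints; (iii) the bags containing any fixed vertex form a subtree. All hold, so the decomposition is valid with width 2 − 1 = 1.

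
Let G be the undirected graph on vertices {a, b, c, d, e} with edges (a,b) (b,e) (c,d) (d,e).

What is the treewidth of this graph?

1

A width-1 tree decomposition is:
Bags: B1 = {a, b}  B2 = {b, e}  B3 = {d, e}  B4 = {c, d}
Tree: B1–B2, B2–B3, B3–B4
Every bag has size at most 2, so the width is 2 − 1 = 1 and tw(G) ≤ 1. Since G has at least one edge (e.g. a–b), it is not an edgeless graph, so tw(G) ≥ 1. Combining the bounds, tw(G) = 1.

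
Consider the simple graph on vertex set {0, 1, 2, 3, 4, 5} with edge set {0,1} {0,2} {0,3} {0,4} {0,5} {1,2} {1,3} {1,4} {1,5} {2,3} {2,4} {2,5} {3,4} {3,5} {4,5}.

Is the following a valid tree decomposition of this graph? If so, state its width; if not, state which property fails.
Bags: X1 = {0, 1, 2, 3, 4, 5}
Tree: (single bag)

Yes; width 5.

Vertex coverage: the bags together contain {0, 1, 2, 3, 4, 5}, the full vertex set. Edge coverage: each edge of G has both endpoints in at least one bag. Running intersection: for every vertex, the bags containing it form a connected subtree. All three properties hold, so this is a valid tree decomposition of width max|bag| − 1 = 5, and hence tw(G) ≤ 5.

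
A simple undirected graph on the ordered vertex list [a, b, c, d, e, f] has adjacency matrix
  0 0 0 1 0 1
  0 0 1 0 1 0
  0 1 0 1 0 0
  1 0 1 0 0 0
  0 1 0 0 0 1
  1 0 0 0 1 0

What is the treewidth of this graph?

2

A width-2 tree decomposition is:
Bags: B1 = {a, d, f}  B2 = {d, e, f}  B3 = {b, d, e}  B4 = {b, c, d}
Tree: B1–B2, B2–B3, B3–B4
Each bag holds 3 vertices, so the decomposition has width 2, which upper-bounds the treewidth. The edges d–a–f–e–b–c–d form a cycle, so G is not a tree and its treewidth is at least 2. Combining the bounds, tw(G) = 2.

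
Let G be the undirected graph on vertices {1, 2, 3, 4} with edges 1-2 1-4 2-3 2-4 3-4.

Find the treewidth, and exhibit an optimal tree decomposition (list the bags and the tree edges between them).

The largest bag has 3 vertices, giving width 2; this decomposition certifies tw(G) ≤ 2. Conversely, {1, 2, 4} is a clique of size 3, and the vertices of any clique must share a bag in every tree decomposition; so some bag has ≥ 3 vertices and tw(G) ≥ 2. Hence tw(G) = 2 exactly.

Treewidth 2.
One such decomposition:
Bags: B1 = {2, 3, 4}  B2 = {1, 2, 4}
Tree: B1–B2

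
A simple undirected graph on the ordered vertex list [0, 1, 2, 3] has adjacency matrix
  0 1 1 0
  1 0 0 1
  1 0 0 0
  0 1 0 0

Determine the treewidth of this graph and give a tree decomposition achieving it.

The largest bag has 2 vertices, giving width 1; this decomposition certifies tw(G) ≤ 1. G has an edge, so its treewidth is at least 1. Therefore the treewidth is 1.

Treewidth 1.
One such decomposition:
Bags: B1 = {1, 3}  B2 = {0, 1}  B3 = {0, 2}
Tree: B1–B2, B2–B3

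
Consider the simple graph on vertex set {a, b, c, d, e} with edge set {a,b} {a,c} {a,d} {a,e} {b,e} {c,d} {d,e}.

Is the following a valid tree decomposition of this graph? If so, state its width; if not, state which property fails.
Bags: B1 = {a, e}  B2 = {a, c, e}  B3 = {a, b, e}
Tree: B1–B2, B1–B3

No — vertex d appears in no bag.

A tree decomposition must satisfy three properties: every vertex lies in some bag; for every edge, both endpoints lie together in some bag; and for every vertex, the bags containing it form a connected subtree. Here vertex d appears in no bag, so the decomposition is invalid.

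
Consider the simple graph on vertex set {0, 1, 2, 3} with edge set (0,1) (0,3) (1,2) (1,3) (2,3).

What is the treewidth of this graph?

2

A width-2 tree decomposition is:
Bags: B1 = {0, 1, 3}  B2 = {1, 2, 3}
Tree: B1–B2
The largest bag has 3 vertices, giving width 2; this decomposition certifies tw(G) ≤ 2. Conversely, {0, 1, 3} is a clique of size 3, and the vertices of any clique must share a bag in every tree decomposition; so some bag has ≥ 3 vertices and tw(G) ≥ 2. Combining the bounds, tw(G) = 2.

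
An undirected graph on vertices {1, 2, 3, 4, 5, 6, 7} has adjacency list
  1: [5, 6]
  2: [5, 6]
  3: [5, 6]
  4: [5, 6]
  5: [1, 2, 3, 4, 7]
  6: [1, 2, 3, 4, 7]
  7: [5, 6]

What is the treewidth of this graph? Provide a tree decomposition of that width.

Treewidth 2.
One optimal decomposition is:
Bags: B1 = {3, 5, 6}  B2 = {5, 6, 7}  B3 = {1, 5, 6}  B4 = {4, 5, 6}  B5 = {2, 5, 6}
Tree: B1–B2, B2–B3, B3–B4, B4–B5

The largest bag has 3 vertices, giving width 2; this decomposition certifies tw(G) ≤ 2. Since 5–3–6–7–5 is a cycle in G, G is not acyclic. Forests are exactly the graphs of treewidth ≤ 1, so tw(G) ≥ 2. Hence tw(G) = 2 exactly.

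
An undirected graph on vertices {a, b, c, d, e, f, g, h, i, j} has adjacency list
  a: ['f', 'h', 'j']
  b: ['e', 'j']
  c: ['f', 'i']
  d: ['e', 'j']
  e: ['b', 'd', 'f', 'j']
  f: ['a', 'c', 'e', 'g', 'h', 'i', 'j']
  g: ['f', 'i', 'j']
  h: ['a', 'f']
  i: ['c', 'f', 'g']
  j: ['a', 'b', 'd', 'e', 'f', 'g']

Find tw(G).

A width-2 tree decomposition is:
Bags: B1 = {a, f, j}  B2 = {e, f, j}  B3 = {a, f, h}  B4 = {f, g, j}  B5 = {f, g, i}  B6 = {d, e, j}  B7 = {b, e, j}  B8 = {c, f, i}
Tree: B1–B2, B1–B3, B2–B4, B4–B5, B2–B6, B6–B7, B5–B8
The largest bag has 3 vertices, giving width 2; this decomposition certifies tw(G) ≤ 2. Conversely, {d, e, j} is a clique of size 3, and the vertices of any clique must share a bag in every tree decomposition; so some bag has ≥ 3 vertices and tw(G) ≥ 2. The upper and lower bounds meet at 2, so that is the treewidth.

2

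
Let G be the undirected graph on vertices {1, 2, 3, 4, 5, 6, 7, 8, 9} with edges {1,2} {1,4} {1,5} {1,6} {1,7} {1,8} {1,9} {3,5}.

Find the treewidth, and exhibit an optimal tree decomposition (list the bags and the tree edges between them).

Treewidth 1.
One such decomposition:
Bags: B1 = {1, 4}  B2 = {1, 8}  B3 = {1, 9}  B4 = {1, 7}  B5 = {1, 6}  B6 = {1, 5}  B7 = {3, 5}  B8 = {1, 2}
Tree: B1–B2, B2–B3, B3–B4, B3–B5, B2–B6, B6–B7, B6–B8

Every bag has size at most 2, so the width is 2 − 1 = 1 and tw(G) ≤ 1. Since G has at least one edge (e.g. 1–4), it is not an edgeless graph, so tw(G) ≥ 1. Combining the bounds, tw(G) = 1.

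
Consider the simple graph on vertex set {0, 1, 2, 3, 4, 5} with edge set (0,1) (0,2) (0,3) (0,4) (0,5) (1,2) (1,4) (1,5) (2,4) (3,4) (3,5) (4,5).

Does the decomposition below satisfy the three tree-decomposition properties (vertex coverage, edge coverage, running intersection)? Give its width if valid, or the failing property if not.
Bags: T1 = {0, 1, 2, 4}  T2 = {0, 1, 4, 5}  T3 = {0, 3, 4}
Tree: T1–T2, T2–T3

A tree decomposition must satisfy three properties: every vertex lies in some bag; for every edge, both endpoints lie together in some bag; and for every vertex, the bags containing it form a connected subtree. Here edge (5,3) lies in no bag, so the decomposition is invalid.

No — edge (5,3) lies in no bag.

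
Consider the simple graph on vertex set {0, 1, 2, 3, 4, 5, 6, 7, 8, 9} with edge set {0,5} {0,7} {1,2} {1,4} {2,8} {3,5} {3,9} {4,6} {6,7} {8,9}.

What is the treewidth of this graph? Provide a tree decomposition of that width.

The largest bag has 3 vertices, giving width 2; this decomposition certifies tw(G) ≤ 2. The edges 7–6–4–1–2–8–9–3–5–0–7 form a cycle, so G is not a tree and its treewidth is at least 2. Hence tw(G) = 2 exactly.

Treewidth 2.
Bags: B1 = {4, 6, 7}  B2 = {1, 4, 7}  B3 = {1, 2, 7}  B4 = {2, 7, 8}  B5 = {7, 8, 9}  B6 = {3, 7, 9}  B7 = {3, 5, 7}  B8 = {0, 5, 7}
Tree: B1–B2, B2–B3, B3–B4, B4–B5, B5–B6, B6–B7, B7–B8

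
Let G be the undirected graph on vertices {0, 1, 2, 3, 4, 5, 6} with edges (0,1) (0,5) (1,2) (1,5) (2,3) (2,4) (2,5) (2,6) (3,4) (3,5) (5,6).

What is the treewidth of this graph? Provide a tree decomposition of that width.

Treewidth 2.
Bags: B1 = {0, 1, 5}  B2 = {1, 2, 5}  B3 = {2, 3, 5}  B4 = {2, 3, 4}  B5 = {2, 5, 6}
Tree: B1–B2, B2–B3, B3–B4, B3–B5

Each bag holds 3 vertices, so the decomposition has width 2, which upper-bounds the treewidth. For the lower bound, the 3 vertices {0, 1, 5} are pairwise adjacent, and any tree decomposition puts a clique entirely inside one bag — forcing width ≥ 2. Therefore the treewidth is 2.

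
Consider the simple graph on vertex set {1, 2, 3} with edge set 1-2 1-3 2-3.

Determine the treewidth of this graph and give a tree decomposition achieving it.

Treewidth 2.
Bags: B1 = {1, 2, 3}
Tree: (single bag)

A single bag containing all 3 vertices is trivially a valid decomposition of width 2. For the lower bound, the 3 vertices {1, 2, 3} are pairwise adjacent, and any tree decomposition puts a clique entirely inside one bag — forcing width ≥ 2. The upper and lower bounds meet at 2, so that is the treewidth.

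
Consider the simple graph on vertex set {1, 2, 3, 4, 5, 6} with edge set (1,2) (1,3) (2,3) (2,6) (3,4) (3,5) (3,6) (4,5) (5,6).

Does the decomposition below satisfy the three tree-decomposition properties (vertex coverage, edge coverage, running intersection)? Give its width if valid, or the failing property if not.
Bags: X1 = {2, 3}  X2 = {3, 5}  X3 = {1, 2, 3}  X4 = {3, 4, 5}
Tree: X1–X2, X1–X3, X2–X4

No — vertex 6 appears in no bag.

A tree decomposition must satisfy three properties: every vertex lies in some bag; for every edge, both endpoints lie together in some bag; and for every vertex, the bags containing it form a connected subtree. Here vertex 6 appears in no bag, so the decomposition is invalid.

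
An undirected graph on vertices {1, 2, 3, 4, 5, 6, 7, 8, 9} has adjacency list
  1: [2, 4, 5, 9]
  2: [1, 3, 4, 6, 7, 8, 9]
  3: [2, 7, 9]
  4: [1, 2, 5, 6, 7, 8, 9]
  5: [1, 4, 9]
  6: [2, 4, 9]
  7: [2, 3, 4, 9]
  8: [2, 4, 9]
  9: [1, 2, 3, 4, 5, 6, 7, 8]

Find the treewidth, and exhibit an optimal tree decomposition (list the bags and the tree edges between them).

Each bag holds 4 vertices, so the decomposition has width 3, which upper-bounds the treewidth. Conversely, {2, 3, 7, 9} is a clique of size 4, and the vertices of any clique must share a bag in every tree decomposition; so some bag has ≥ 4 vertices and tw(G) ≥ 3. Therefore the treewidth is 3.

Treewidth 3.
One optimal decomposition is:
Bags: B1 = {1, 2, 4, 9}  B2 = {2, 4, 7, 9}  B3 = {2, 4, 8, 9}  B4 = {1, 4, 5, 9}  B5 = {2, 3, 7, 9}  B6 = {2, 4, 6, 9}
Tree: B1–B2, B1–B3, B1–B4, B2–B5, B2–B6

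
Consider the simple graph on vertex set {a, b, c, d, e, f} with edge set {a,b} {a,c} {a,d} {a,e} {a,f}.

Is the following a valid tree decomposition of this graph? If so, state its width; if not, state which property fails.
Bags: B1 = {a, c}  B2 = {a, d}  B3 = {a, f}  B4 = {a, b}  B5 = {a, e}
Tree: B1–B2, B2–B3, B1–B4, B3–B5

Every vertex of G appears in some bag (union = {a, b, c, d, e, f}); every edge is covered by a bag; and for each vertex v the set of bags containing v is connected in the bag tree. The decomposition is therefore valid. The largest bag has 2 vertices, so the width is 1.

Yes; width 1.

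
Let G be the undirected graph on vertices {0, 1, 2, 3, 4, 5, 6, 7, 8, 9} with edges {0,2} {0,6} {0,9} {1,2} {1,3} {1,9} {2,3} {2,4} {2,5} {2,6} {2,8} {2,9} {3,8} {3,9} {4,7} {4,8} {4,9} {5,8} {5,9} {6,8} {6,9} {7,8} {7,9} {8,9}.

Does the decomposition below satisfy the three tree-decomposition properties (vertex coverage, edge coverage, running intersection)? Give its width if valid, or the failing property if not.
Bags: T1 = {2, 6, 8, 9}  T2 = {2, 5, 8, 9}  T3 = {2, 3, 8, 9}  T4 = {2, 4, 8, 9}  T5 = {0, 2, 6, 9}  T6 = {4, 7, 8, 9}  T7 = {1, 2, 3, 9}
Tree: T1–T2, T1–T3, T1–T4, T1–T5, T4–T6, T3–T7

Yes; width 3.

Vertex coverage: the bags together contain {0, 1, 2, 3, 4, 5, 6, 7, 8, 9}, the full vertex set. Edge coverage: each edge of G has both endpoints in at least one bag. Running intersection: for every vertex, the bags containing it form a connected subtree. All three properties hold, so this is a valid tree decomposition of width max|bag| − 1 = 3, and hence tw(G) ≤ 3.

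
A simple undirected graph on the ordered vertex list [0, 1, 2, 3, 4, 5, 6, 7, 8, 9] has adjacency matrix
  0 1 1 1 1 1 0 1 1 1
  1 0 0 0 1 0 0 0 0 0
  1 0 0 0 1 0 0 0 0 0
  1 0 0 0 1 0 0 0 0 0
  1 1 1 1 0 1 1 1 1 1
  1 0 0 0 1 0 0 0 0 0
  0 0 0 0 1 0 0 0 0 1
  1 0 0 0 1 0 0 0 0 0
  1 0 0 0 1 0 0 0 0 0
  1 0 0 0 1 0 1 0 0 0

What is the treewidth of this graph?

2

A width-2 tree decomposition is:
Bags: B1 = {0, 4, 7}  B2 = {0, 4, 9}  B3 = {0, 4, 5}  B4 = {0, 2, 4}  B5 = {4, 6, 9}  B6 = {0, 4, 8}  B7 = {0, 3, 4}  B8 = {0, 1, 4}
Tree: B1–B2, B2–B3, B2–B4, B2–B5, B1–B6, B6–B7, B6–B8
Every bag has size at most 3, so the width is 3 − 1 = 2 and tw(G) ≤ 2. For the lower bound, the 3 vertices {0, 1, 4} are pairwise adjacent, and any tree decomposition puts a clique entirely inside one bag — forcing width ≥ 2. Hence tw(G) = 2 exactly.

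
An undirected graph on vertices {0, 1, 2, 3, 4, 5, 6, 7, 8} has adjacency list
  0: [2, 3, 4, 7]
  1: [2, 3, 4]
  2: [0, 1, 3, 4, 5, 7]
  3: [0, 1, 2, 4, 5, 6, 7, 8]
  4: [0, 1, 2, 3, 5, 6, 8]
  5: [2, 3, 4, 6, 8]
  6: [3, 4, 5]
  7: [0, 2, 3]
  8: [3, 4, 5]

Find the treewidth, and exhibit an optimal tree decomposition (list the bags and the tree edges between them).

Treewidth 3.
Bags: B1 = {2, 3, 4, 5}  B2 = {1, 2, 3, 4}  B3 = {3, 4, 5, 6}  B4 = {0, 2, 3, 4}  B5 = {3, 4, 5, 8}  B6 = {0, 2, 3, 7}
Tree: B1–B2, B1–B3, B1–B4, B3–B5, B4–B6

The largest bag has 4 vertices, giving width 3; this decomposition certifies tw(G) ≤ 3. For the lower bound, the 4 vertices {3, 4, 5, 8} are pairwise adjacent, and any tree decomposition puts a clique entirely inside one bag — forcing width ≥ 3. Hence tw(G) = 3 exactly.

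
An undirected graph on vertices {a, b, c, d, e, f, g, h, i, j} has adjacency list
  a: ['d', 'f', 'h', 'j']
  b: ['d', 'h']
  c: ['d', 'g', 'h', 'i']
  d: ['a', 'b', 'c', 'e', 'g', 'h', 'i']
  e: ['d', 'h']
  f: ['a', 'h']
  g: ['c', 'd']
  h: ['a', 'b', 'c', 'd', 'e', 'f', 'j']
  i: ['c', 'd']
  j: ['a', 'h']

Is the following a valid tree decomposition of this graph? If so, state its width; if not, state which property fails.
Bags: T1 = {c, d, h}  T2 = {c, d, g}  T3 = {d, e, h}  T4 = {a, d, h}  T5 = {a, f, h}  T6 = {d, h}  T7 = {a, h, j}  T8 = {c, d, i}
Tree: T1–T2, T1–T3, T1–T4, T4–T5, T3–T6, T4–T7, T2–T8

A tree decomposition must satisfy three properties: every vertex lies in some bag; for every edge, both endpoints lie together in some bag; and for every vertex, the bags containing it form a connected subtree. Here vertex b appears in no bag, so the decomposition is invalid.

No — vertex b appears in no bag.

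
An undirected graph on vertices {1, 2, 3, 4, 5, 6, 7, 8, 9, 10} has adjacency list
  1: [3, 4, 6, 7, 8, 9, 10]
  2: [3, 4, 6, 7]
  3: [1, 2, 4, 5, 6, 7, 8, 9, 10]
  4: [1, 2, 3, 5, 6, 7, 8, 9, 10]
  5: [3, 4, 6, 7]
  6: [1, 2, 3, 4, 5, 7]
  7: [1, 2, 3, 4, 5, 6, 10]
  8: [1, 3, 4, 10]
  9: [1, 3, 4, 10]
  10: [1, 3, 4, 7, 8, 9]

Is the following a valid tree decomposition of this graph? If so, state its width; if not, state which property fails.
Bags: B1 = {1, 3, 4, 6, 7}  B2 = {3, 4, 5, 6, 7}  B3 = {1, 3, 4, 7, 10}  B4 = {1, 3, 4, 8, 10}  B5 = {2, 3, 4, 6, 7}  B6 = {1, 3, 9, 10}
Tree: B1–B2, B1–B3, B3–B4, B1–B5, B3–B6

A tree decomposition must satisfy three properties: every vertex lies in some bag; for every edge, both endpoints lie together in some bag; and for every vertex, the bags containing it form a connected subtree. Here edge (4,9) lies in no bag, so the decomposition is invalid.

No — edge (4,9) lies in no bag.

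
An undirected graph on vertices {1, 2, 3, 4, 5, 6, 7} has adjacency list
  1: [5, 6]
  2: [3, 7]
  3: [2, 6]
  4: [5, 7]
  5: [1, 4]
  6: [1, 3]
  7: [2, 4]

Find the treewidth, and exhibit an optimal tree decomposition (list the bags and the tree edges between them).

The largest bag has 3 vertices, giving width 2; this decomposition certifies tw(G) ≤ 2. Since 4–7–2–3–6–1–5–4 is a cycle in G, G is not acyclic. Forests are exactly the graphs of treewidth ≤ 1, so tw(G) ≥ 2. Hence tw(G) = 2 exactly.

Treewidth 2.
Bags: B1 = {2, 4, 7}  B2 = {2, 3, 4}  B3 = {3, 4, 6}  B4 = {1, 4, 6}  B5 = {1, 4, 5}
Tree: B1–B2, B2–B3, B3–B4, B4–B5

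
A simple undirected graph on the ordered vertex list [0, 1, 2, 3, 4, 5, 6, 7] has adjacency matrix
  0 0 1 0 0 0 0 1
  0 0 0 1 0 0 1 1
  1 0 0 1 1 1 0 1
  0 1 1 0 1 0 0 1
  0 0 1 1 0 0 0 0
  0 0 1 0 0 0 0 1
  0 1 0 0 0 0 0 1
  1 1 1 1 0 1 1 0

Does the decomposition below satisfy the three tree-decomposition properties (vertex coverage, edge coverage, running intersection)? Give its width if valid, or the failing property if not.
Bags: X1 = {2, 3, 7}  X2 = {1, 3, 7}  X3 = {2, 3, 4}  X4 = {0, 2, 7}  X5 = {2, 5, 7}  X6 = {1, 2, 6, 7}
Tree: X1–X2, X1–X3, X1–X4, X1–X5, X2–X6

A tree decomposition must satisfy three properties: every vertex lies in some bag; for every edge, both endpoints lie together in some bag; and for every vertex, the bags containing it form a connected subtree. Here bags containing vertex 2 are not connected in the tree, so the decomposition is invalid.

No — bags containing vertex 2 are not connected in the tree.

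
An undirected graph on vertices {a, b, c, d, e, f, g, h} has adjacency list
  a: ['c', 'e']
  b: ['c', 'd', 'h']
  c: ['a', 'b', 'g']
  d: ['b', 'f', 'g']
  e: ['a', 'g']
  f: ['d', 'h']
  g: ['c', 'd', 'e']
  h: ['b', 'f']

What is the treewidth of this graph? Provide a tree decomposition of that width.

Treewidth 2.
Bags: B1 = {b, f, h}  B2 = {b, d, f}  B3 = {b, c, d}  B4 = {c, d, g}  B5 = {a, c, g}  B6 = {a, e, g}
Tree: B1–B2, B2–B3, B3–B4, B4–B5, B5–B6

Each bag holds 3 vertices, so the decomposition has width 2, which upper-bounds the treewidth. For the lower bound, G contains the cycle h–f–d–b–h, so G is not a forest; only forests have treewidth ≤ 1, hence tw(G) ≥ 2. Therefore the treewidth is 2.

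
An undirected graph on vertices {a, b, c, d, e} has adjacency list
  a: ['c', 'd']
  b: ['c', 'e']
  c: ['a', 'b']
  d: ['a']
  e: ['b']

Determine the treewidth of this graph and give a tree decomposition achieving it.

Treewidth 1.
Bags: B1 = {a, d}  B2 = {a, c}  B3 = {b, c}  B4 = {b, e}
Tree: B1–B2, B2–B3, B3–B4

Each bag holds 2 vertices, so the decomposition has width 1, which upper-bounds the treewidth. Any graph with an edge has treewidth ≥ 1, and G has the edge d–a. Hence tw(G) = 1 exactly.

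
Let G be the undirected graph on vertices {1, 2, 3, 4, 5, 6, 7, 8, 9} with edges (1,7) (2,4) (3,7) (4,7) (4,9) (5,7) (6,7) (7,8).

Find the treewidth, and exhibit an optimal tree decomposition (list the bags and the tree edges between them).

Treewidth 1.
One such decomposition:
Bags: B1 = {5, 7}  B2 = {7, 8}  B3 = {6, 7}  B4 = {4, 7}  B5 = {3, 7}  B6 = {2, 4}  B7 = {1, 7}  B8 = {4, 9}
Tree: B1–B2, B2–B3, B3–B4, B1–B5, B4–B6, B4–B7, B6–B8

Every bag has size at most 2, so the width is 2 − 1 = 1 and tw(G) ≤ 1. Since G has at least one edge (e.g. 5–7), it is not an edgeless graph, so tw(G) ≥ 1. Hence tw(G) = 1 exactly.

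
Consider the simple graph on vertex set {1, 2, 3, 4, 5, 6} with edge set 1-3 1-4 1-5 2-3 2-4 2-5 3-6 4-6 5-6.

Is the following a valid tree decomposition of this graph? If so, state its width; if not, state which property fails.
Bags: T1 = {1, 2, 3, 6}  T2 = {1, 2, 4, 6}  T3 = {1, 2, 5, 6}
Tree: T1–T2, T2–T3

Vertex coverage: the bags together contain {1, 2, 3, 4, 5, 6}, the full vertex set. Edge coverage: each edge of G has both endpoints in at least one bag. Running intersection: for every vertex, the bags containing it form a connected subtree. All three properties hold, so this is a valid tree decomposition of width max|bag| − 1 = 3, and hence tw(G) ≤ 3.

Yes; width 3.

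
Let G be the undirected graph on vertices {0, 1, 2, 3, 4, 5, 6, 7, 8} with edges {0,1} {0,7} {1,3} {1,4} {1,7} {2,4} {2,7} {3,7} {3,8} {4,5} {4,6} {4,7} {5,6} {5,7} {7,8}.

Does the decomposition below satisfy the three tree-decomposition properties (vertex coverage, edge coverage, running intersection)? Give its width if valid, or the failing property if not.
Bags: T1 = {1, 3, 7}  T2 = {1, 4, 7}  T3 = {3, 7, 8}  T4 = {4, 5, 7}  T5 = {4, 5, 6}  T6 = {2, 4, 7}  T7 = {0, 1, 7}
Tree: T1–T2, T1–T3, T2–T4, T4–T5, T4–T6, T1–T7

Yes; width 2.

Every vertex of G appears in some bag (union = {0, 1, 2, 3, 4, 5, 6, 7, 8}); every edge is covered by a bag; and for each vertex v the set of bags containing v is connected in the bag tree. The decomposition is therefore valid. The largest bag has 3 vertices, so the width is 2.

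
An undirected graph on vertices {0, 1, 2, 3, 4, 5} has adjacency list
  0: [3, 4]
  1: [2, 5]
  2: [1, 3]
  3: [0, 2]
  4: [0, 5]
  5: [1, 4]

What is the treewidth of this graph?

A width-2 tree decomposition is:
Bags: B1 = {0, 2, 3}  B2 = {0, 2, 4}  B3 = {2, 4, 5}  B4 = {1, 2, 5}
Tree: B1–B2, B2–B3, B3–B4
The largest bag has 3 vertices, giving width 2; this decomposition certifies tw(G) ≤ 2. The edges 2–3–0–4–5–1–2 form a cycle, so G is not a tree and its treewidth is at least 2. The upper and lower bounds meet at 2, so that is the treewidth.

2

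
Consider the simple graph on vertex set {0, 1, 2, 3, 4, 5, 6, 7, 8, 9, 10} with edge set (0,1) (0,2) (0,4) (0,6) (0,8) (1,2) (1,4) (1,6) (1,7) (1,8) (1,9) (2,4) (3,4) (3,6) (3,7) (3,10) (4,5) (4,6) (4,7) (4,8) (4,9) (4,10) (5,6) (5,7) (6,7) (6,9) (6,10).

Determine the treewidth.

3

A width-3 tree decomposition is:
Bags: B1 = {1, 4, 6, 7}  B2 = {1, 4, 6, 9}  B3 = {0, 1, 4, 6}  B4 = {3, 4, 6, 7}  B5 = {0, 1, 4, 8}  B6 = {3, 4, 6, 10}  B7 = {4, 5, 6, 7}  B8 = {0, 1, 2, 4}
Tree: B1–B2, B1–B3, B1–B4, B3–B5, B4–B6, B4–B7, B5–B8
Every bag has size at most 4, so the width is 4 − 1 = 3 and tw(G) ≤ 3. For the lower bound, the 4 vertices {0, 1, 4, 8} are pairwise adjacent, and any tree decomposition puts a clique entirely inside one bag — forcing width ≥ 3. Hence tw(G) = 3 exactly.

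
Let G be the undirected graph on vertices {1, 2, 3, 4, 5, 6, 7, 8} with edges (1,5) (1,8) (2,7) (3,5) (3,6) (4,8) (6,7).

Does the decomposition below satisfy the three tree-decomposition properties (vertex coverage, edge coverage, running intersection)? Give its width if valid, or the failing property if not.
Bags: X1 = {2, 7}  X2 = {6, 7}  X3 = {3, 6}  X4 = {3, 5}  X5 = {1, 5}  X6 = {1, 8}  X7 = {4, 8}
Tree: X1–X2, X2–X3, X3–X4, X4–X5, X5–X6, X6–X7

Every vertex of G appears in some bag (union = {1, 2, 3, 4, 5, 6, 7, 8}); every edge is covered by a bag; and for each vertex v the set of bags containing v is connected in the bag tree. The decomposition is therefore valid. The largest bag has 2 vertices, so the width is 1.

Yes; width 1.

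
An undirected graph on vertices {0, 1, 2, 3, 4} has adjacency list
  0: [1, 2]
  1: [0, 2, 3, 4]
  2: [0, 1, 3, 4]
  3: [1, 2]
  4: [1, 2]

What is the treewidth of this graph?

2

A width-2 tree decomposition is:
Bags: B1 = {1, 2, 3}  B2 = {1, 2, 4}  B3 = {0, 1, 2}
Tree: B1–B2, B2–B3
Each bag holds 3 vertices, so the decomposition has width 2, which upper-bounds the treewidth. On the other hand G contains the 3-clique {0, 1, 2}. A clique must lie in a single bag of any decomposition, so no decomposition can have width below 2. Therefore the treewidth is 2.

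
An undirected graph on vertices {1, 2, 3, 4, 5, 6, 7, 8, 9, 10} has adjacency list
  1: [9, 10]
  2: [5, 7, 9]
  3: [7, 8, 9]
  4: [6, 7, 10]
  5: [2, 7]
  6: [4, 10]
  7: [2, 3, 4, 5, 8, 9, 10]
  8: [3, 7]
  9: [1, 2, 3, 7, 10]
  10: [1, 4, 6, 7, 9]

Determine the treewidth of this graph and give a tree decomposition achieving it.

Every bag has size at most 3, so the width is 3 − 1 = 2 and tw(G) ≤ 2. For the lower bound, the 3 vertices {1, 9, 10} are pairwise adjacent, and any tree decomposition puts a clique entirely inside one bag — forcing width ≥ 2. The upper and lower bounds meet at 2, so that is the treewidth.

Treewidth 2.
One optimal decomposition is:
Bags: B1 = {3, 7, 9}  B2 = {7, 9, 10}  B3 = {1, 9, 10}  B4 = {3, 7, 8}  B5 = {2, 7, 9}  B6 = {2, 5, 7}  B7 = {4, 7, 10}  B8 = {4, 6, 10}
Tree: B1–B2, B2–B3, B1–B4, B1–B5, B5–B6, B2–B7, B7–B8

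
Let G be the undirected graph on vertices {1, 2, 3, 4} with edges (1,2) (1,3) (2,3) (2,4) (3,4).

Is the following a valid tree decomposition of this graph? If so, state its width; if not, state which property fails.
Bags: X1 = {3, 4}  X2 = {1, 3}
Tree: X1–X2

No — vertex 2 appears in no bag.

A tree decomposition must satisfy three properties: every vertex lies in some bag; for every edge, both endpoints lie together in some bag; and for every vertex, the bags containing it form a connected subtree. Here vertex 2 appears in no bag, so the decomposition is invalid.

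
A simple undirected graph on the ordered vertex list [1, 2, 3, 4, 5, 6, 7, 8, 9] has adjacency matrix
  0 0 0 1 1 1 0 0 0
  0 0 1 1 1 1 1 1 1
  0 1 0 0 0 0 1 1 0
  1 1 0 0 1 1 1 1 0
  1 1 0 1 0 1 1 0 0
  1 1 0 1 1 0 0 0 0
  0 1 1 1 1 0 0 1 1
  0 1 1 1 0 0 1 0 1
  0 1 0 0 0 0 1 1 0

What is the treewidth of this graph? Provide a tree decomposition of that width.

Every bag has size at most 4, so the width is 4 − 1 = 3 and tw(G) ≤ 3. Conversely, {1, 4, 5, 6} is a clique of size 4, and the vertices of any clique must share a bag in every tree decomposition; so some bag has ≥ 4 vertices and tw(G) ≥ 3. Therefore the treewidth is 3.

Treewidth 3.
One such decomposition:
Bags: B1 = {2, 3, 7, 8}  B2 = {2, 4, 7, 8}  B3 = {2, 4, 5, 7}  B4 = {2, 4, 5, 6}  B5 = {1, 4, 5, 6}  B6 = {2, 7, 8, 9}
Tree: B1–B2, B2–B3, B3–B4, B4–B5, B2–B6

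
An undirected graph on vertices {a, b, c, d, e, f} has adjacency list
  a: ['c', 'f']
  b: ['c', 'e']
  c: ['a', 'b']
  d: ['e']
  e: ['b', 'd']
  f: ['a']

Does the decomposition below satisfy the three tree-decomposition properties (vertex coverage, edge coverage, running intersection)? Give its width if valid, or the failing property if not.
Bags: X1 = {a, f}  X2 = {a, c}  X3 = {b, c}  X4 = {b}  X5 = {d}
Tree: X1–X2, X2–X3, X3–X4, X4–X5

A tree decomposition must satisfy three properties: every vertex lies in some bag; for every edge, both endpoints lie together in some bag; and for every vertex, the bags containing it form a connected subtree. Here vertex e appears in no bag, so the decomposition is invalid.

No — vertex e appears in no bag.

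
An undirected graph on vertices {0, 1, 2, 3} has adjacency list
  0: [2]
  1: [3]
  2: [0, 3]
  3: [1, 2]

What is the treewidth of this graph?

1

A width-1 tree decomposition is:
Bags: B1 = {1, 3}  B2 = {2, 3}  B3 = {0, 2}
Tree: B1–B2, B2–B3
The largest bag has 2 vertices, giving width 1; this decomposition certifies tw(G) ≤ 1. Any graph with an edge has treewidth ≥ 1, and G has the edge 3–1. Hence tw(G) = 1 exactly.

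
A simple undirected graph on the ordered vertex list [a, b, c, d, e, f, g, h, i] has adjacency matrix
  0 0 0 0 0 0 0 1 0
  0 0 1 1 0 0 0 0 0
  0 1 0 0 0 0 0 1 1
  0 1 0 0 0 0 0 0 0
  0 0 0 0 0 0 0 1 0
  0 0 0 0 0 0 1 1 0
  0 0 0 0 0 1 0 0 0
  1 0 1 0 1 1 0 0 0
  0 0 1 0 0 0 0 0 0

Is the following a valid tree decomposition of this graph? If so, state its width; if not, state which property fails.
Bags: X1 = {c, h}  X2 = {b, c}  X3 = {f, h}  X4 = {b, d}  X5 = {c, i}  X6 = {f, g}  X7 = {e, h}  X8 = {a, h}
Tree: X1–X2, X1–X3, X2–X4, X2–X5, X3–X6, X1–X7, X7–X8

Every vertex of G appears in some bag (union = {a, b, c, d, e, f, g, h, i}); every edge is covered by a bag; and for each vertex v the set of bags containing v is connected in the bag tree. The decomposition is therefore valid. The largest bag has 2 vertices, so the width is 1.

Yes; width 1.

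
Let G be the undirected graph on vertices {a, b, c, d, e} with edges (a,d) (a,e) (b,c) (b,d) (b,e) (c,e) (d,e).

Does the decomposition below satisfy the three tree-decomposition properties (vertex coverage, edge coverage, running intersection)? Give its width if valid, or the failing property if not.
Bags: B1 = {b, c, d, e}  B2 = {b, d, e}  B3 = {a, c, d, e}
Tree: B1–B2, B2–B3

A tree decomposition must satisfy three properties: every vertex lies in some bag; for every edge, both endpoints lie together in some bag; and for every vertex, the bags containing it form a connected subtree. Here bags containing vertex c are not connected in the tree, so the decomposition is invalid.

No — bags containing vertex c are not connected in the tree.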